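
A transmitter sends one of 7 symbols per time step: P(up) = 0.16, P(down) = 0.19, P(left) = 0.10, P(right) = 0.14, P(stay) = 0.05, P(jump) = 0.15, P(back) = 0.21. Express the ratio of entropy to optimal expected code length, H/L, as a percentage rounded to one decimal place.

Entropy H = −Σ p log₂ p ≈ 2.7070 bits.
Huffman merges: 1/20+1/10→3/20; 7/50+3/20→29/100; 3/20+4/25→31/100; 19/100+21/100→2/5; 29/100+31/100→3/5; 2/5+3/5→1. L = 11/4 ≈ 2.7500.
Efficiency = H/L = 2.7070/2.7500 = 98.4%.

98.4%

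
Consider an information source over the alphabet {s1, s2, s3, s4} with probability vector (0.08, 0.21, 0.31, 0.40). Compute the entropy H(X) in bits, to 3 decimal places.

H = −Σ pᵢ log₂ pᵢ.
−0.08·log₂(0.08) = 0.2915
−0.21·log₂(0.21) = 0.4728
−0.31·log₂(0.31) = 0.5238
−0.40·log₂(0.40) = 0.5288
Sum ≈ 1.8169 → 1.817 bits.

1.817 bits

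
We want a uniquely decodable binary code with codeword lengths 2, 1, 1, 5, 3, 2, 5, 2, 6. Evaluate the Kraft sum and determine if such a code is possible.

With common denominator 2^6 = 64: Σ 2^(−ℓᵢ) = 16/64 + 32/64 + 32/64 + 2/64 + 8/64 + 16/64 + 2/64 + 16/64 + 1/64 = 125/64 = 1.953125.
Kraft's inequality requires Σ ≤ 1; here Σ = 1.953125 > 1, so no such prefix code exists.

1.953125; no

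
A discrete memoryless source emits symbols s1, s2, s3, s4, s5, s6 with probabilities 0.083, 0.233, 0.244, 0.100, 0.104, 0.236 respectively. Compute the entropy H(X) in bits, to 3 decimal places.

H = −Σ pᵢ log₂ pᵢ.
−0.083·log₂(0.083) = 0.2980
−0.233·log₂(0.233) = 0.4897
−0.244·log₂(0.244) = 0.4966
−0.100·log₂(0.100) = 0.3322
−0.104·log₂(0.104) = 0.3396
−0.236·log₂(0.236) = 0.4916
Sum ≈ 2.4477 → 2.448 bits.

2.448 bits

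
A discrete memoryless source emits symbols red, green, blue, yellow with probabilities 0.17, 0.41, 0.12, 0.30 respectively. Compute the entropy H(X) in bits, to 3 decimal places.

1.850 bits

H = −Σ pᵢ log₂ pᵢ.
−0.17·log₂(0.17) = 0.4346
−0.41·log₂(0.41) = 0.5274
−0.12·log₂(0.12) = 0.3671
−0.30·log₂(0.30) = 0.5211
Sum ≈ 1.8501 → 1.850 bits.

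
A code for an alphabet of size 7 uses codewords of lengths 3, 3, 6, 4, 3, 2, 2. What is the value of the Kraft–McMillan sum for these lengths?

0.953125

With common denominator 2^6 = 64: Σ 2^(−ℓᵢ) = 8/64 + 8/64 + 1/64 + 4/64 + 8/64 + 16/64 + 16/64 = 61/64 = 0.953125.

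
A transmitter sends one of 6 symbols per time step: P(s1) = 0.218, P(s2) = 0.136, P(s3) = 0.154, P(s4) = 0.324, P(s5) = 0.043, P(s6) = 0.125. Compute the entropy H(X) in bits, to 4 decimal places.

2.3832 bits

H = −Σ pᵢ log₂ pᵢ.
−0.218·log₂(0.218) = 0.4791
−0.136·log₂(0.136) = 0.3915
−0.154·log₂(0.154) = 0.4156
−0.324·log₂(0.324) = 0.5268
−0.043·log₂(0.043) = 0.1952
−0.125·log₂(0.125) = 0.3750
Sum ≈ 2.3832 → 2.3832 bits.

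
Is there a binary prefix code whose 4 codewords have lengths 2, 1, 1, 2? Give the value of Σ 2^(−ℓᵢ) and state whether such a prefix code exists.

1.5; no

With common denominator 2^2 = 4: Σ 2^(−ℓᵢ) = 1/4 + 2/4 + 2/4 + 1/4 = 6/4 = 1.5.
Kraft's inequality requires Σ ≤ 1; here Σ = 1.5 > 1, so no such prefix code exists.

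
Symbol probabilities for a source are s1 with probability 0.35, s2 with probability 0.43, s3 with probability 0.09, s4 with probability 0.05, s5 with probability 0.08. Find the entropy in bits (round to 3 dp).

1.874 bits

H = −Σ pᵢ log₂ pᵢ.
−0.35·log₂(0.35) = 0.5301
−0.43·log₂(0.43) = 0.5236
−0.09·log₂(0.09) = 0.3127
−0.05·log₂(0.05) = 0.2161
−0.08·log₂(0.08) = 0.2915
Sum ≈ 1.8739 → 1.874 bits.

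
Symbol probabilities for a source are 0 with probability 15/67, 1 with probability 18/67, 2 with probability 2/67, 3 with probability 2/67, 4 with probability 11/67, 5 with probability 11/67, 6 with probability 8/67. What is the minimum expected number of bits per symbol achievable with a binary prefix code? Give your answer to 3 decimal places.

2.567 bits/symbol

Repeatedly combine the two least-probable nodes; the expected code length is the sum of the merged weights.
merge 2/67 + 2/67 → 4/67
merge 4/67 + 8/67 → 12/67
merge 11/67 + 11/67 → 22/67
merge 12/67 + 15/67 → 27/67
merge 18/67 + 22/67 → 40/67
merge 27/67 + 40/67 → 1
L = 4/67 + 12/67 + 22/67 + 27/67 + 40/67 + 1 = 172/67 ≈ 2.567 bits/symbol.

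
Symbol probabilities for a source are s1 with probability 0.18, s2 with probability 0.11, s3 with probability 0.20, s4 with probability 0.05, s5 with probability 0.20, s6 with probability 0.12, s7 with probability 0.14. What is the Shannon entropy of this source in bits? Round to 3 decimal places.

H = −Σ pᵢ log₂ pᵢ.
−0.18·log₂(0.18) = 0.4453
−0.11·log₂(0.11) = 0.3503
−0.20·log₂(0.20) = 0.4644
−0.05·log₂(0.05) = 0.2161
−0.20·log₂(0.20) = 0.4644
−0.12·log₂(0.12) = 0.3671
−0.14·log₂(0.14) = 0.3971
Sum ≈ 2.7046 → 2.705 bits.

2.705 bits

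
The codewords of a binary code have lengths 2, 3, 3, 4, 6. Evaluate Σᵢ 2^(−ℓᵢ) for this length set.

0.578125

With common denominator 2^6 = 64: Σ 2^(−ℓᵢ) = 16/64 + 8/64 + 8/64 + 4/64 + 1/64 = 37/64 = 0.578125.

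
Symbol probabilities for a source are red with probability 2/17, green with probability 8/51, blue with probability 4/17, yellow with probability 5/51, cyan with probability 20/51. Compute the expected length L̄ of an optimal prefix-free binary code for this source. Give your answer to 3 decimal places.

2.196 bits/symbol

Repeatedly combine the two least-probable nodes; the expected code length is the sum of the merged weights.
merge 5/51 + 2/17 → 11/51
merge 8/51 + 11/51 → 19/51
merge 4/17 + 19/51 → 31/51
merge 20/51 + 31/51 → 1
L = 11/51 + 19/51 + 31/51 + 1 = 112/51 ≈ 2.196 bits/symbol.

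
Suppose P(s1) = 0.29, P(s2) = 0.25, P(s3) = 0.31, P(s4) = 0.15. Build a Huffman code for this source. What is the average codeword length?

2 bits/symbol

Repeatedly combine the two least-probable nodes; the expected code length is the sum of the merged weights.
merge 3/20 + 1/4 → 2/5
merge 29/100 + 31/100 → 3/5
merge 2/5 + 3/5 → 1
L = 2/5 + 3/5 + 1 = 2 bits/symbol.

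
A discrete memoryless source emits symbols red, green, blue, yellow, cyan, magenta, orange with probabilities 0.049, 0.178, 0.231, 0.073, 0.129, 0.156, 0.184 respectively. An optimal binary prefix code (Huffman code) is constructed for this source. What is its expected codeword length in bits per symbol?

2.707 bits/symbol

Repeatedly combine the two least-probable nodes; the expected code length is the sum of the merged weights.
merge 49/1000 + 73/1000 → 61/500
merge 61/500 + 129/1000 → 251/1000
merge 39/250 + 89/500 → 167/500
merge 23/125 + 231/1000 → 83/200
merge 251/1000 + 167/500 → 117/200
merge 83/200 + 117/200 → 1
L = 61/500 + 251/1000 + 167/500 + 83/200 + 117/200 + 1 = 2707/1000 = 2.707 bits/symbol.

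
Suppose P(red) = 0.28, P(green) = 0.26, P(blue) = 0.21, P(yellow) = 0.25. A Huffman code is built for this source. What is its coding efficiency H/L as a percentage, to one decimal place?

Entropy H = −Σ p log₂ p ≈ 1.9923 bits.
Huffman merges: 21/100+1/4→23/50; 13/50+7/25→27/50; 23/50+27/50→1. L = 2 ≈ 2.0000.
Efficiency = H/L = 1.9923/2.0000 = 99.6%.

99.6%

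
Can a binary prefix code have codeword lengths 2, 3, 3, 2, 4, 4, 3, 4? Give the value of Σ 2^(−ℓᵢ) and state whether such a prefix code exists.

1.0625; no

With common denominator 2^4 = 16: Σ 2^(−ℓᵢ) = 4/16 + 2/16 + 2/16 + 4/16 + 1/16 + 1/16 + 2/16 + 1/16 = 17/16 = 1.0625.
Kraft's inequality requires Σ ≤ 1; here Σ = 1.0625 > 1, so no such prefix code exists.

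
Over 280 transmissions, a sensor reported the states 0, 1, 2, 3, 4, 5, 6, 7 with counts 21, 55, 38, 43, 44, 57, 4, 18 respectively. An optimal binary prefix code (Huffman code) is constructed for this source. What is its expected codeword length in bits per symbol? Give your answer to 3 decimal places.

Probabilities are the counts divided by 280.
Repeatedly combine the two least-probable nodes; the expected code length is the sum of the merged weights.
merge 1/70 + 9/140 → 11/140
merge 3/40 + 11/140 → 43/280
merge 19/140 + 43/280 → 81/280
merge 43/280 + 11/70 → 87/280
merge 11/56 + 57/280 → 2/5
merge 81/280 + 87/280 → 3/5
merge 2/5 + 3/5 → 1
L = 11/140 + 43/280 + 81/280 + 87/280 + 2/5 + 3/5 + 1 = 793/280 ≈ 2.832 bits/symbol.

2.832 bits/symbol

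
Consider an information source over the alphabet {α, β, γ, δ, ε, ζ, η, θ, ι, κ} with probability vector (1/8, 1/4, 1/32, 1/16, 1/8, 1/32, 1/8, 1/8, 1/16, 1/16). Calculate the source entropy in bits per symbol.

Each probability is a power of 1/2, so log₂(1/p) is an integer.
H = Σ p·log₂(1/p) = 1/8·3 + 1/4·2 + 1/32·5 + 1/16·4 + 1/8·3 + 1/32·5 + 1/8·3 + 1/8·3 + 1/16·4 + 1/16·4 = 3.0625 bits.

3.0625 bits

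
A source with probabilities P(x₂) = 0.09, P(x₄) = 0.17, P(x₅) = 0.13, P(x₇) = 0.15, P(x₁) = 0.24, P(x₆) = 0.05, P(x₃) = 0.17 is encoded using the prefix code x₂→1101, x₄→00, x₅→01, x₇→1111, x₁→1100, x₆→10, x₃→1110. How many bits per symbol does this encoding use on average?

3.3 bits/symbol

L̄ = Σ pᵢ·ℓᵢ = 0.09·4 + 0.17·2 + 0.13·2 + 0.15·4 + 0.24·4 + 0.05·2 + 0.17·4 = 3.3 bits/symbol.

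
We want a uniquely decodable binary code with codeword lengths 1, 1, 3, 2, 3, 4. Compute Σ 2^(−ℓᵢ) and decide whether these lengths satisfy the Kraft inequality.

1.5625; no

With common denominator 2^4 = 16: Σ 2^(−ℓᵢ) = 8/16 + 8/16 + 2/16 + 4/16 + 2/16 + 1/16 = 25/16 = 1.5625.
Kraft's inequality requires Σ ≤ 1; here Σ = 1.5625 > 1, so no such prefix code exists.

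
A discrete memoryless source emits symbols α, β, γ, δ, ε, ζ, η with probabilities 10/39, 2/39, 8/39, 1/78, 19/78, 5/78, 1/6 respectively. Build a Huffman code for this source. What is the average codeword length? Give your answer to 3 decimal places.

Repeatedly combine the two least-probable nodes; the expected code length is the sum of the merged weights.
merge 1/78 + 2/39 → 5/78
merge 5/78 + 5/78 → 5/39
merge 5/39 + 1/6 → 23/78
merge 8/39 + 19/78 → 35/78
merge 10/39 + 23/78 → 43/78
merge 35/78 + 43/78 → 1
L = 5/78 + 5/39 + 23/78 + 35/78 + 43/78 + 1 = 97/39 ≈ 2.487 bits/symbol.

2.487 bits/symbol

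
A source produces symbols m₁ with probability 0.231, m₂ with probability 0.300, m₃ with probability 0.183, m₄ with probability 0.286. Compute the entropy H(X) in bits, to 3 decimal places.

H = −Σ pᵢ log₂ pᵢ.
−0.231·log₂(0.231) = 0.4883
−0.300·log₂(0.300) = 0.5211
−0.183·log₂(0.183) = 0.4484
−0.286·log₂(0.286) = 0.5165
Sum ≈ 1.9743 → 1.974 bits.

1.974 bits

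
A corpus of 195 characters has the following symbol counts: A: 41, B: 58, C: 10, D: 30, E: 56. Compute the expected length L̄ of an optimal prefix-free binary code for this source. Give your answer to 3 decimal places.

2.205 bits/symbol

Probabilities are the counts divided by 195.
Repeatedly combine the two least-probable nodes; the expected code length is the sum of the merged weights.
merge 2/39 + 2/13 → 8/39
merge 8/39 + 41/195 → 27/65
merge 56/195 + 58/195 → 38/65
merge 27/65 + 38/65 → 1
L = 8/39 + 27/65 + 38/65 + 1 = 86/39 ≈ 2.205 bits/symbol.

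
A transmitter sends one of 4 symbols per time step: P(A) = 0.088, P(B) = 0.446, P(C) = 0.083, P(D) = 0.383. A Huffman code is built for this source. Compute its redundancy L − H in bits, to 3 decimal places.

Entropy H = −Σ p log₂ p ≈ 1.6564 bits.
Huffman merges: 83/1000+11/125→171/1000; 171/1000+383/1000→277/500; 223/500+277/500→1. L = 69/40 ≈ 1.7250.
L − H = 1.7250 − 1.6564 = 0.069 bits.

0.069 bits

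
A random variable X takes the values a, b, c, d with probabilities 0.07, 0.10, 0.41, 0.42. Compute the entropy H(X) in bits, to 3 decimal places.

H = −Σ pᵢ log₂ pᵢ.
−0.07·log₂(0.07) = 0.2686
−0.10·log₂(0.10) = 0.3322
−0.41·log₂(0.41) = 0.5274
−0.42·log₂(0.42) = 0.5256
Sum ≈ 1.6538 → 1.654 bits.

1.654 bits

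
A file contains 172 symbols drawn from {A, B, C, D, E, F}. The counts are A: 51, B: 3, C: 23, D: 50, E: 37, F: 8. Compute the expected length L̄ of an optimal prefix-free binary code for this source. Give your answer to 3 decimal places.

Probabilities are the counts divided by 172.
Repeatedly combine the two least-probable nodes; the expected code length is the sum of the merged weights.
merge 3/172 + 2/43 → 11/172
merge 11/172 + 23/172 → 17/86
merge 17/86 + 37/172 → 71/172
merge 25/86 + 51/172 → 101/172
merge 71/172 + 101/172 → 1
L = 11/172 + 17/86 + 71/172 + 101/172 + 1 = 389/172 ≈ 2.262 bits/symbol.

2.262 bits/symbol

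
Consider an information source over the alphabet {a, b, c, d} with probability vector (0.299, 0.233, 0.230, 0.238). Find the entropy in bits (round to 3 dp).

H = −Σ pᵢ log₂ pᵢ.
−0.299·log₂(0.299) = 0.5208
−0.233·log₂(0.233) = 0.4897
−0.230·log₂(0.230) = 0.4877
−0.238·log₂(0.238) = 0.4929
Sum ≈ 1.9910 → 1.991 bits.

1.991 bits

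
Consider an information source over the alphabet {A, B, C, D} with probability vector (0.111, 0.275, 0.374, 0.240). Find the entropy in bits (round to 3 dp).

H = −Σ pᵢ log₂ pᵢ.
−0.111·log₂(0.111) = 0.3520
−0.275·log₂(0.275) = 0.5122
−0.374·log₂(0.374) = 0.5307
−0.240·log₂(0.240) = 0.4941
Sum ≈ 1.8890 → 1.889 bits.

1.889 bits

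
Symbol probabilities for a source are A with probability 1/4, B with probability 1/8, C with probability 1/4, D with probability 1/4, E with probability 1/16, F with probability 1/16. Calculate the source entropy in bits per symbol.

Each probability is a power of 1/2, so log₂(1/p) is an integer.
H = Σ p·log₂(1/p) = 1/4·2 + 1/8·3 + 1/4·2 + 1/4·2 + 1/16·4 + 1/16·4 = 2.375 bits.

2.375 bits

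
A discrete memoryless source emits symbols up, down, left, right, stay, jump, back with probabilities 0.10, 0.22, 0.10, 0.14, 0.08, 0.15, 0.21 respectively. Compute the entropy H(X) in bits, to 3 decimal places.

2.717 bits

H = −Σ pᵢ log₂ pᵢ.
−0.10·log₂(0.10) = 0.3322
−0.22·log₂(0.22) = 0.4806
−0.10·log₂(0.10) = 0.3322
−0.14·log₂(0.14) = 0.3971
−0.08·log₂(0.08) = 0.2915
−0.15·log₂(0.15) = 0.4105
−0.21·log₂(0.21) = 0.4728
Sum ≈ 2.7169 → 2.717 bits.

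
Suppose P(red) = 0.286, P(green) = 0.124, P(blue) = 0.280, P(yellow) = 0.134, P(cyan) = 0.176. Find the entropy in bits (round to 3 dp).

2.234 bits

H = −Σ pᵢ log₂ pᵢ.
−0.286·log₂(0.286) = 0.5165
−0.124·log₂(0.124) = 0.3734
−0.280·log₂(0.280) = 0.5142
−0.134·log₂(0.134) = 0.3886
−0.176·log₂(0.176) = 0.4411
Sum ≈ 2.2338 → 2.234 bits.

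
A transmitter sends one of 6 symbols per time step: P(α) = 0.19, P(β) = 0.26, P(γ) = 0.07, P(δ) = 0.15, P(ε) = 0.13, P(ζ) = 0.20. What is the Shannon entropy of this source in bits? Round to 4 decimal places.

H = −Σ pᵢ log₂ pᵢ.
−0.19·log₂(0.19) = 0.4552
−0.26·log₂(0.26) = 0.5053
−0.07·log₂(0.07) = 0.2686
−0.15·log₂(0.15) = 0.4105
−0.13·log₂(0.13) = 0.3826
−0.20·log₂(0.20) = 0.4644
Sum ≈ 2.4866 → 2.4866 bits.

2.4866 bits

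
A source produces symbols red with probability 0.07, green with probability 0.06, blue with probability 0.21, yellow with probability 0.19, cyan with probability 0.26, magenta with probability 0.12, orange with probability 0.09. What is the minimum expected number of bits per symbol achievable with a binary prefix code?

2.66 bits/symbol

Repeatedly combine the two least-probable nodes; the expected code length is the sum of the merged weights.
merge 3/50 + 7/100 → 13/100
merge 9/100 + 3/25 → 21/100
merge 13/100 + 19/100 → 8/25
merge 21/100 + 21/100 → 21/50
merge 13/50 + 8/25 → 29/50
merge 21/50 + 29/50 → 1
L = 13/100 + 21/100 + 8/25 + 21/50 + 29/50 + 1 = 133/50 = 2.66 bits/symbol.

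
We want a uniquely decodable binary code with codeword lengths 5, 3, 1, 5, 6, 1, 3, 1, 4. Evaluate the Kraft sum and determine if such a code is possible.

With common denominator 2^6 = 64: Σ 2^(−ℓᵢ) = 2/64 + 8/64 + 32/64 + 2/64 + 1/64 + 32/64 + 8/64 + 32/64 + 4/64 = 121/64 = 1.890625.
Kraft's inequality requires Σ ≤ 1; here Σ = 1.890625 > 1, so no such prefix code exists.

1.890625; no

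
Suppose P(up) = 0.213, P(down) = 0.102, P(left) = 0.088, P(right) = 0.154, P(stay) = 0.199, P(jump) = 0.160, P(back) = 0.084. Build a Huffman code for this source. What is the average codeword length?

Repeatedly combine the two least-probable nodes; the expected code length is the sum of the merged weights.
merge 21/250 + 11/125 → 43/250
merge 51/500 + 77/500 → 32/125
merge 4/25 + 43/250 → 83/250
merge 199/1000 + 213/1000 → 103/250
merge 32/125 + 83/250 → 147/250
merge 103/250 + 147/250 → 1
L = 43/250 + 32/125 + 83/250 + 103/250 + 147/250 + 1 = 69/25 = 2.76 bits/symbol.

2.76 bits/symbol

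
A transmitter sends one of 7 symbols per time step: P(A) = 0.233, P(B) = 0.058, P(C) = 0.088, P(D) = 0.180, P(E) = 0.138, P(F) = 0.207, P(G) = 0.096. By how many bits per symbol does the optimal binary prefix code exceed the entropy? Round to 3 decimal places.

0.035 bits

Entropy H = −Σ p log₂ p ≈ 2.6710 bits.
Huffman merges: 29/500+11/125→73/500; 12/125+69/500→117/500; 73/500+9/50→163/500; 207/1000+233/1000→11/25; 117/500+163/500→14/25; 11/25+14/25→1. L = 1353/500 ≈ 2.7060.
L − H = 2.7060 − 2.6710 = 0.035 bits.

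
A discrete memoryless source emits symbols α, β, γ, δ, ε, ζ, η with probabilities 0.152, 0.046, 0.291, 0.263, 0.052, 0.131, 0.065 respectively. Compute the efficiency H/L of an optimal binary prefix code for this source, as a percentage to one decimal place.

98.5%

Entropy H = −Σ p log₂ p ≈ 2.5047 bits.
Huffman merges: 23/500+13/250→49/500; 13/200+49/500→163/1000; 131/1000+19/125→283/1000; 163/1000+263/1000→213/500; 283/1000+291/1000→287/500; 213/500+287/500→1. L = 318/125 ≈ 2.5440.
Efficiency = H/L = 2.5047/2.5440 = 98.5%.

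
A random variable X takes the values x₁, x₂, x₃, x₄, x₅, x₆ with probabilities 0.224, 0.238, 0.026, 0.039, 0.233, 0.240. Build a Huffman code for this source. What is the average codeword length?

Repeatedly combine the two least-probable nodes; the expected code length is the sum of the merged weights.
merge 13/500 + 39/1000 → 13/200
merge 13/200 + 28/125 → 289/1000
merge 233/1000 + 119/500 → 471/1000
merge 6/25 + 289/1000 → 529/1000
merge 471/1000 + 529/1000 → 1
L = 13/200 + 289/1000 + 471/1000 + 529/1000 + 1 = 1177/500 = 2.354 bits/symbol.

2.354 bits/symbol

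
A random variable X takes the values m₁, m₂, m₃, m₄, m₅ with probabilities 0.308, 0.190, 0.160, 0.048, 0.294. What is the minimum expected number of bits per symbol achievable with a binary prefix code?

Repeatedly combine the two least-probable nodes; the expected code length is the sum of the merged weights.
merge 6/125 + 4/25 → 26/125
merge 19/100 + 26/125 → 199/500
merge 147/500 + 77/250 → 301/500
merge 199/500 + 301/500 → 1
L = 26/125 + 199/500 + 301/500 + 1 = 276/125 = 2.208 bits/symbol.

2.208 bits/symbol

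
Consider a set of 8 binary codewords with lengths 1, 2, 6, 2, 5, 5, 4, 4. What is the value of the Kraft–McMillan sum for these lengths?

1.203125

With common denominator 2^6 = 64: Σ 2^(−ℓᵢ) = 32/64 + 16/64 + 1/64 + 16/64 + 2/64 + 2/64 + 4/64 + 4/64 = 77/64 = 1.203125.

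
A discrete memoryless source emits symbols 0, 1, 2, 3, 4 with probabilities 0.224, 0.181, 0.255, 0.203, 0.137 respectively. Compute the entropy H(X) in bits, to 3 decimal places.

2.292 bits

H = −Σ pᵢ log₂ pᵢ.
−0.224·log₂(0.224) = 0.4835
−0.181·log₂(0.181) = 0.4463
−0.255·log₂(0.255) = 0.5027
−0.203·log₂(0.203) = 0.4670
−0.137·log₂(0.137) = 0.3929
Sum ≈ 2.2924 → 2.292 bits.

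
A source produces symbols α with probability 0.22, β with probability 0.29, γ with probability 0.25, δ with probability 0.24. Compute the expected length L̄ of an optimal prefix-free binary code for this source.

Repeatedly combine the two least-probable nodes; the expected code length is the sum of the merged weights.
merge 11/50 + 6/25 → 23/50
merge 1/4 + 29/100 → 27/50
merge 23/50 + 27/50 → 1
L = 23/50 + 27/50 + 1 = 2 bits/symbol.

2 bits/symbol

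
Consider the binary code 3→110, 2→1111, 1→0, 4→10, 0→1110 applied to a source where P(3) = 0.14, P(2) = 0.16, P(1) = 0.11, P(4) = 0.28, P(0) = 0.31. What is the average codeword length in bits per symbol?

2.97 bits/symbol

L̄ = Σ pᵢ·ℓᵢ = 0.14·3 + 0.16·4 + 0.11·1 + 0.28·2 + 0.31·4 = 2.97 bits/symbol.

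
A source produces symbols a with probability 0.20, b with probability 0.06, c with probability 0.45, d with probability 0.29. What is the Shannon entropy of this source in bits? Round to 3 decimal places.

H = −Σ pᵢ log₂ pᵢ.
−0.20·log₂(0.20) = 0.4644
−0.06·log₂(0.06) = 0.2435
−0.45·log₂(0.45) = 0.5184
−0.29·log₂(0.29) = 0.5179
Sum ≈ 1.7442 → 1.744 bits.

1.744 bits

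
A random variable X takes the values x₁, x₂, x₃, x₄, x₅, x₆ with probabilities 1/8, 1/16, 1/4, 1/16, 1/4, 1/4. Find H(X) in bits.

Each probability is a power of 1/2, so log₂(1/p) is an integer.
H = Σ p·log₂(1/p) = 1/8·3 + 1/16·4 + 1/4·2 + 1/16·4 + 1/4·2 + 1/4·2 = 2.375 bits.

2.375 bits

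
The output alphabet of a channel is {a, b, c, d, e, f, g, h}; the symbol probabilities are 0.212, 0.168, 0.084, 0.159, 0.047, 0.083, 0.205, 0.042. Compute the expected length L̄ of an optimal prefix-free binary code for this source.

2.839 bits/symbol

Repeatedly combine the two least-probable nodes; the expected code length is the sum of the merged weights.
merge 21/500 + 47/1000 → 89/1000
merge 83/1000 + 21/250 → 167/1000
merge 89/1000 + 159/1000 → 31/125
merge 167/1000 + 21/125 → 67/200
merge 41/200 + 53/250 → 417/1000
merge 31/125 + 67/200 → 583/1000
merge 417/1000 + 583/1000 → 1
L = 89/1000 + 167/1000 + 31/125 + 67/200 + 417/1000 + 583/1000 + 1 = 2839/1000 = 2.839 bits/symbol.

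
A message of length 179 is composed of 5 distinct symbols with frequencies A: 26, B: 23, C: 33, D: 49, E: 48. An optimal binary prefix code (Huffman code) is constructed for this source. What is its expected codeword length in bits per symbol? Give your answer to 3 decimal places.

2.274 bits/symbol

Probabilities are the counts divided by 179.
Repeatedly combine the two least-probable nodes; the expected code length is the sum of the merged weights.
merge 23/179 + 26/179 → 49/179
merge 33/179 + 48/179 → 81/179
merge 49/179 + 49/179 → 98/179
merge 81/179 + 98/179 → 1
L = 49/179 + 81/179 + 98/179 + 1 = 407/179 ≈ 2.274 bits/symbol.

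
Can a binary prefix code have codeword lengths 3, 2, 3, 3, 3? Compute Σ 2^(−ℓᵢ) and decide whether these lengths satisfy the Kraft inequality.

0.75; yes

With common denominator 2^3 = 8: Σ 2^(−ℓᵢ) = 1/8 + 2/8 + 1/8 + 1/8 + 1/8 = 6/8 = 0.75.
Kraft's inequality requires Σ ≤ 1; here Σ = 0.75 ≤ 1, so such a prefix code exists.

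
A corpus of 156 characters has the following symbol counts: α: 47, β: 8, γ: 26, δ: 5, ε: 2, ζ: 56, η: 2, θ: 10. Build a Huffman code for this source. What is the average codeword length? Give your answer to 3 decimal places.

Probabilities are the counts divided by 156.
Repeatedly combine the two least-probable nodes; the expected code length is the sum of the merged weights.
merge 1/78 + 1/78 → 1/39
merge 1/39 + 5/156 → 3/52
merge 2/39 + 3/52 → 17/156
merge 5/78 + 17/156 → 9/52
merge 1/6 + 9/52 → 53/156
merge 47/156 + 53/156 → 25/39
merge 14/39 + 25/39 → 1
L = 1/39 + 3/52 + 17/156 + 9/52 + 53/156 + 25/39 + 1 = 61/26 ≈ 2.346 bits/symbol.

2.346 bits/symbol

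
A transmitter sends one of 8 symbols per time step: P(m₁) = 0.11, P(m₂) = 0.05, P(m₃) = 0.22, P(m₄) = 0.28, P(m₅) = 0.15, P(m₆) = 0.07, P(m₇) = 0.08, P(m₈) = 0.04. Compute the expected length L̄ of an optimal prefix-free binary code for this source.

2.74 bits/symbol

Repeatedly combine the two least-probable nodes; the expected code length is the sum of the merged weights.
merge 1/25 + 1/20 → 9/100
merge 7/100 + 2/25 → 3/20
merge 9/100 + 11/100 → 1/5
merge 3/20 + 3/20 → 3/10
merge 1/5 + 11/50 → 21/50
merge 7/25 + 3/10 → 29/50
merge 21/50 + 29/50 → 1
L = 9/100 + 3/20 + 1/5 + 3/10 + 21/50 + 29/50 + 1 = 137/50 = 2.74 bits/symbol.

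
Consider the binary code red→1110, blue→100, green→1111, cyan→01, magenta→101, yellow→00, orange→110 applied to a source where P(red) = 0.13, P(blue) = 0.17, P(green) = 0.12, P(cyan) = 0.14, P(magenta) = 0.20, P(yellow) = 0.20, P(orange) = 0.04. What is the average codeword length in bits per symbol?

L̄ = Σ pᵢ·ℓᵢ = 0.13·4 + 0.17·3 + 0.12·4 + 0.14·2 + 0.20·3 + 0.20·2 + 0.04·3 = 2.91 bits/symbol.

2.91 bits/symbol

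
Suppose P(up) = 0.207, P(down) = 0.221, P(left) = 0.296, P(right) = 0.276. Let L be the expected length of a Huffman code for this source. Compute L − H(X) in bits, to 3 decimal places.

0.016 bits

Entropy H = −Σ p log₂ p ≈ 1.9842 bits.
Huffman merges: 207/1000+221/1000→107/250; 69/250+37/125→143/250; 107/250+143/250→1. L = 2 ≈ 2.0000.
L − H = 2.0000 − 1.9842 = 0.016 bits.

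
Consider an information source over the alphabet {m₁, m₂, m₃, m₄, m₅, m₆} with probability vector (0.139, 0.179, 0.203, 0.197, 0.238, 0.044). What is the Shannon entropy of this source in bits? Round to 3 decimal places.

2.460 bits

H = −Σ pᵢ log₂ pᵢ.
−0.139·log₂(0.139) = 0.3957
−0.179·log₂(0.179) = 0.4443
−0.203·log₂(0.203) = 0.4670
−0.197·log₂(0.197) = 0.4617
−0.238·log₂(0.238) = 0.4929
−0.044·log₂(0.044) = 0.1983
Sum ≈ 2.4599 → 2.460 bits.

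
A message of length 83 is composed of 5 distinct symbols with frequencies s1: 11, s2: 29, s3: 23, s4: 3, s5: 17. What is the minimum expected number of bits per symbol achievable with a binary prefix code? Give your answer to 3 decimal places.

Probabilities are the counts divided by 83.
Repeatedly combine the two least-probable nodes; the expected code length is the sum of the merged weights.
merge 3/83 + 11/83 → 14/83
merge 14/83 + 17/83 → 31/83
merge 23/83 + 29/83 → 52/83
merge 31/83 + 52/83 → 1
L = 14/83 + 31/83 + 52/83 + 1 = 180/83 ≈ 2.169 bits/symbol.

2.169 bits/symbol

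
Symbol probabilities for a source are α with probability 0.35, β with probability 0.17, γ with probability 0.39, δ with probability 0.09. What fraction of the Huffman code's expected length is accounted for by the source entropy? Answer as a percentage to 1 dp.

Entropy H = −Σ p log₂ p ≈ 1.8071 bits.
Huffman merges: 9/100+17/100→13/50; 13/50+7/20→61/100; 39/100+61/100→1. L = 187/100 ≈ 1.8700.
Efficiency = H/L = 1.8071/1.8700 = 96.6%.

96.6%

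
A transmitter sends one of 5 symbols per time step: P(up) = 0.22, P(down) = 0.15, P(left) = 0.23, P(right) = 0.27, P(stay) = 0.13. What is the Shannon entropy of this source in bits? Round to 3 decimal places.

H = −Σ pᵢ log₂ pᵢ.
−0.22·log₂(0.22) = 0.4806
−0.15·log₂(0.15) = 0.4105
−0.23·log₂(0.23) = 0.4877
−0.27·log₂(0.27) = 0.5100
−0.13·log₂(0.13) = 0.3826
Sum ≈ 2.2715 → 2.271 bits.

2.271 bits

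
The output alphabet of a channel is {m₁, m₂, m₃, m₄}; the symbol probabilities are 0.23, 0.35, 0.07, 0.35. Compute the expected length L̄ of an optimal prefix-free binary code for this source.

Repeatedly combine the two least-probable nodes; the expected code length is the sum of the merged weights.
merge 7/100 + 23/100 → 3/10
merge 3/10 + 7/20 → 13/20
merge 7/20 + 13/20 → 1
L = 3/10 + 13/20 + 1 = 39/20 = 1.95 bits/symbol.

1.95 bits/symbol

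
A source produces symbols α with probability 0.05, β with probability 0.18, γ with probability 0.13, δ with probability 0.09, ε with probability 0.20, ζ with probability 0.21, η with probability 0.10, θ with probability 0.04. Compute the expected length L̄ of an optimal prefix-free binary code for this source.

2.86 bits/symbol

Repeatedly combine the two least-probable nodes; the expected code length is the sum of the merged weights.
merge 1/25 + 1/20 → 9/100
merge 9/100 + 9/100 → 9/50
merge 1/10 + 13/100 → 23/100
merge 9/50 + 9/50 → 9/25
merge 1/5 + 21/100 → 41/100
merge 23/100 + 9/25 → 59/100
merge 41/100 + 59/100 → 1
L = 9/100 + 9/50 + 23/100 + 9/25 + 41/100 + 59/100 + 1 = 143/50 = 2.86 bits/symbol.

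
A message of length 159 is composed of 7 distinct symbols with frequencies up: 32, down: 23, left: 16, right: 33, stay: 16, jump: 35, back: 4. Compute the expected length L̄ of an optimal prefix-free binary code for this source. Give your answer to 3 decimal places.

Probabilities are the counts divided by 159.
Repeatedly combine the two least-probable nodes; the expected code length is the sum of the merged weights.
merge 4/159 + 16/159 → 20/159
merge 16/159 + 20/159 → 12/53
merge 23/159 + 32/159 → 55/159
merge 11/53 + 35/159 → 68/159
merge 12/53 + 55/159 → 91/159
merge 68/159 + 91/159 → 1
L = 20/159 + 12/53 + 55/159 + 68/159 + 91/159 + 1 = 143/53 ≈ 2.698 bits/symbol.

2.698 bits/symbol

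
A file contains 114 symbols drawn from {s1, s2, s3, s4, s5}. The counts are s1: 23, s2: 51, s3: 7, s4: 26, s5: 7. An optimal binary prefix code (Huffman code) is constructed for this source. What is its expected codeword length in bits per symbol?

Probabilities are the counts divided by 114.
Repeatedly combine the two least-probable nodes; the expected code length is the sum of the merged weights.
merge 7/114 + 7/114 → 7/57
merge 7/57 + 23/114 → 37/114
merge 13/57 + 37/114 → 21/38
merge 17/38 + 21/38 → 1
L = 7/57 + 37/114 + 21/38 + 1 = 2 bits/symbol.

2 bits/symbol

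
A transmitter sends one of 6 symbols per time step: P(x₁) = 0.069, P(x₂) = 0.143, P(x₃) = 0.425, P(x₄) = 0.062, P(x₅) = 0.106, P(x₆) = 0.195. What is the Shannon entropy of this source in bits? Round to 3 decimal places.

2.244 bits

H = −Σ pᵢ log₂ pᵢ.
−0.069·log₂(0.069) = 0.2662
−0.143·log₂(0.143) = 0.4012
−0.425·log₂(0.425) = 0.5246
−0.062·log₂(0.062) = 0.2487
−0.106·log₂(0.106) = 0.3432
−0.195·log₂(0.195) = 0.4599
Sum ≈ 2.2439 → 2.244 bits.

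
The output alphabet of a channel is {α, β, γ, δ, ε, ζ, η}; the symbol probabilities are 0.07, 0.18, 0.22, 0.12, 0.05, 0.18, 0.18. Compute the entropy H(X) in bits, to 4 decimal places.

2.6682 bits

H = −Σ pᵢ log₂ pᵢ.
−0.07·log₂(0.07) = 0.2686
−0.18·log₂(0.18) = 0.4453
−0.22·log₂(0.22) = 0.4806
−0.12·log₂(0.12) = 0.3671
−0.05·log₂(0.05) = 0.2161
−0.18·log₂(0.18) = 0.4453
−0.18·log₂(0.18) = 0.4453
Sum ≈ 2.6682 → 2.6682 bits.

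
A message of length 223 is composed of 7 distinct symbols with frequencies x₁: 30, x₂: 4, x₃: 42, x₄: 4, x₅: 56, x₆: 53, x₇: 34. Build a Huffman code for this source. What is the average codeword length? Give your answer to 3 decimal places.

2.529 bits/symbol

Probabilities are the counts divided by 223.
Repeatedly combine the two least-probable nodes; the expected code length is the sum of the merged weights.
merge 4/223 + 4/223 → 8/223
merge 8/223 + 30/223 → 38/223
merge 34/223 + 38/223 → 72/223
merge 42/223 + 53/223 → 95/223
merge 56/223 + 72/223 → 128/223
merge 95/223 + 128/223 → 1
L = 8/223 + 38/223 + 72/223 + 95/223 + 128/223 + 1 = 564/223 ≈ 2.529 bits/symbol.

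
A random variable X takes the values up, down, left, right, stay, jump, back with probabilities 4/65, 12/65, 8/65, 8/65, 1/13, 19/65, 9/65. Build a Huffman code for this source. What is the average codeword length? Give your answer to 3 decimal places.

Repeatedly combine the two least-probable nodes; the expected code length is the sum of the merged weights.
merge 4/65 + 1/13 → 9/65
merge 8/65 + 8/65 → 16/65
merge 9/65 + 9/65 → 18/65
merge 12/65 + 16/65 → 28/65
merge 18/65 + 19/65 → 37/65
merge 28/65 + 37/65 → 1
L = 9/65 + 16/65 + 18/65 + 28/65 + 37/65 + 1 = 173/65 ≈ 2.662 bits/symbol.

2.662 bits/symbol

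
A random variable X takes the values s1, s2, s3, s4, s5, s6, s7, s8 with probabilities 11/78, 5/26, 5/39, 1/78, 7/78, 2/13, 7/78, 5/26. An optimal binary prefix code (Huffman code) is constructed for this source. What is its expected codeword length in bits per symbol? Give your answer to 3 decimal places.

2.910 bits/symbol

Repeatedly combine the two least-probable nodes; the expected code length is the sum of the merged weights.
merge 1/78 + 7/78 → 4/39
merge 7/78 + 4/39 → 5/26
merge 5/39 + 11/78 → 7/26
merge 2/13 + 5/26 → 9/26
merge 5/26 + 5/26 → 5/13
merge 7/26 + 9/26 → 8/13
merge 5/13 + 8/13 → 1
L = 4/39 + 5/26 + 7/26 + 9/26 + 5/13 + 8/13 + 1 = 227/78 ≈ 2.910 bits/symbol.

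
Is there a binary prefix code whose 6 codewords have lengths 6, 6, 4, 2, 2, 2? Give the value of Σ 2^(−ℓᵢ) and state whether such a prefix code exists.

With common denominator 2^6 = 64: Σ 2^(−ℓᵢ) = 1/64 + 1/64 + 4/64 + 16/64 + 16/64 + 16/64 = 54/64 = 0.84375.
Kraft's inequality requires Σ ≤ 1; here Σ = 0.84375 ≤ 1, so such a prefix code exists.

0.84375; yes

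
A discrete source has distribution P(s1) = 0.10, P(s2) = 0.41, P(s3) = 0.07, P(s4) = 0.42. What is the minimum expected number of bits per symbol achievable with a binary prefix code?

Repeatedly combine the two least-probable nodes; the expected code length is the sum of the merged weights.
merge 7/100 + 1/10 → 17/100
merge 17/100 + 41/100 → 29/50
merge 21/50 + 29/50 → 1
L = 17/100 + 29/50 + 1 = 7/4 = 1.75 bits/symbol.

1.75 bits/symbol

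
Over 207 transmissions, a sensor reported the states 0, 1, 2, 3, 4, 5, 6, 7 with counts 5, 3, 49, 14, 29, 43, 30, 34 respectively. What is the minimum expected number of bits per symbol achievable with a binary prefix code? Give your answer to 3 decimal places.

Probabilities are the counts divided by 207.
Repeatedly combine the two least-probable nodes; the expected code length is the sum of the merged weights.
merge 1/69 + 5/207 → 8/207
merge 8/207 + 14/207 → 22/207
merge 22/207 + 29/207 → 17/69
merge 10/69 + 34/207 → 64/207
merge 43/207 + 49/207 → 4/9
merge 17/69 + 64/207 → 5/9
merge 4/9 + 5/9 → 1
L = 8/207 + 22/207 + 17/69 + 64/207 + 4/9 + 5/9 + 1 = 559/207 ≈ 2.700 bits/symbol.

2.700 bits/symbol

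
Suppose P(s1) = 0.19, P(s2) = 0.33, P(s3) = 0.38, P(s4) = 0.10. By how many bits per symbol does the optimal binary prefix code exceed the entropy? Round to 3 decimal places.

0.064 bits

Entropy H = −Σ p log₂ p ≈ 1.8457 bits.
Huffman merges: 1/10+19/100→29/100; 29/100+33/100→31/50; 19/50+31/50→1. L = 191/100 ≈ 1.9100.
L − H = 1.9100 − 1.8457 = 0.064 bits.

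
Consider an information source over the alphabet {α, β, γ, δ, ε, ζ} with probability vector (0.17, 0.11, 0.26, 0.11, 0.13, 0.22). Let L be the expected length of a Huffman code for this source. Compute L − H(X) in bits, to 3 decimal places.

Entropy H = −Σ p log₂ p ≈ 2.5037 bits.
Huffman merges: 11/100+11/100→11/50; 13/100+17/100→3/10; 11/50+11/50→11/25; 13/50+3/10→14/25; 11/25+14/25→1. L = 63/25 ≈ 2.5200.
L − H = 2.5200 − 2.5037 = 0.016 bits.

0.016 bits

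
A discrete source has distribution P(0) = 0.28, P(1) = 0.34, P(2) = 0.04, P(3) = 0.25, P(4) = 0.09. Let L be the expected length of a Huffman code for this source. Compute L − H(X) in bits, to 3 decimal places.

Entropy H = −Σ p log₂ p ≈ 2.0418 bits.
Huffman merges: 1/25+9/100→13/100; 13/100+1/4→19/50; 7/25+17/50→31/50; 19/50+31/50→1. L = 213/100 ≈ 2.1300.
L − H = 2.1300 − 2.0418 = 0.088 bits.

0.088 bits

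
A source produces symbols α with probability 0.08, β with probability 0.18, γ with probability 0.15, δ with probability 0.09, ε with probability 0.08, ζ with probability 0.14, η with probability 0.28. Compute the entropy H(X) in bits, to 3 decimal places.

H = −Σ pᵢ log₂ pᵢ.
−0.08·log₂(0.08) = 0.2915
−0.18·log₂(0.18) = 0.4453
−0.15·log₂(0.15) = 0.4105
−0.09·log₂(0.09) = 0.3127
−0.08·log₂(0.08) = 0.2915
−0.14·log₂(0.14) = 0.3971
−0.28·log₂(0.28) = 0.5142
Sum ≈ 2.6629 → 2.663 bits.

2.663 bits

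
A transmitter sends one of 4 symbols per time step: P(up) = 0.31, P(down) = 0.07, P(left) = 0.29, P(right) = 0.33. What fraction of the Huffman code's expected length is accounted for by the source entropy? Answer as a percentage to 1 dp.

91.9%

Entropy H = −Σ p log₂ p ≈ 1.8381 bits.
Huffman merges: 7/100+29/100→9/25; 31/100+33/100→16/25; 9/25+16/25→1. L = 2 ≈ 2.0000.
Efficiency = H/L = 1.8381/2.0000 = 91.9%.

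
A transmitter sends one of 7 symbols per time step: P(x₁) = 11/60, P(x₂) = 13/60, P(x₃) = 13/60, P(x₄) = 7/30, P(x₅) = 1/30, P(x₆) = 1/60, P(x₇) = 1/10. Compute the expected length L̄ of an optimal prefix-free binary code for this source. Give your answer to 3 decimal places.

2.533 bits/symbol

Repeatedly combine the two least-probable nodes; the expected code length is the sum of the merged weights.
merge 1/60 + 1/30 → 1/20
merge 1/20 + 1/10 → 3/20
merge 3/20 + 11/60 → 1/3
merge 13/60 + 13/60 → 13/30
merge 7/30 + 1/3 → 17/30
merge 13/30 + 17/30 → 1
L = 1/20 + 3/20 + 1/3 + 13/30 + 17/30 + 1 = 38/15 ≈ 2.533 bits/symbol.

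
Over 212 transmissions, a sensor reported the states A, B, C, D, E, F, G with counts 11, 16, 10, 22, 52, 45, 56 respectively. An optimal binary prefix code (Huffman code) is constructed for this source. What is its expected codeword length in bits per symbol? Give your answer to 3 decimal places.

Probabilities are the counts divided by 212.
Repeatedly combine the two least-probable nodes; the expected code length is the sum of the merged weights.
merge 5/106 + 11/212 → 21/212
merge 4/53 + 21/212 → 37/212
merge 11/106 + 37/212 → 59/212
merge 45/212 + 13/53 → 97/212
merge 14/53 + 59/212 → 115/212
merge 97/212 + 115/212 → 1
L = 21/212 + 37/212 + 59/212 + 97/212 + 115/212 + 1 = 541/212 ≈ 2.552 bits/symbol.

2.552 bits/symbol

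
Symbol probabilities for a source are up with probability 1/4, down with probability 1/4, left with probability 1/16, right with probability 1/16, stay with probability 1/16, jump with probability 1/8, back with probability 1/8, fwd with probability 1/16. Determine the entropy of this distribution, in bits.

Each probability is a power of 1/2, so log₂(1/p) is an integer.
H = Σ p·log₂(1/p) = 1/4·2 + 1/4·2 + 1/16·4 + 1/16·4 + 1/16·4 + 1/8·3 + 1/8·3 + 1/16·4 = 2.75 bits.

2.75 bits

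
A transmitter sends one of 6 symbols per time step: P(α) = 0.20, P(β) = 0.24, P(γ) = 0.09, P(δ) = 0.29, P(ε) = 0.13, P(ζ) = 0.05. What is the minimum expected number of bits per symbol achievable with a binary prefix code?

Repeatedly combine the two least-probable nodes; the expected code length is the sum of the merged weights.
merge 1/20 + 9/100 → 7/50
merge 13/100 + 7/50 → 27/100
merge 1/5 + 6/25 → 11/25
merge 27/100 + 29/100 → 14/25
merge 11/25 + 14/25 → 1
L = 7/50 + 27/100 + 11/25 + 14/25 + 1 = 241/100 = 2.41 bits/symbol.

2.41 bits/symbol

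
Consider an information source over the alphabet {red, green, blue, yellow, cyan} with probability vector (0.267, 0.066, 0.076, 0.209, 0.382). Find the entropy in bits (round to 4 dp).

2.0524 bits

H = −Σ pᵢ log₂ pᵢ.
−0.267·log₂(0.267) = 0.5087
−0.066·log₂(0.066) = 0.2588
−0.076·log₂(0.076) = 0.2826
−0.209·log₂(0.209) = 0.4720
−0.382·log₂(0.382) = 0.5304
Sum ≈ 2.0524 → 2.0524 bits.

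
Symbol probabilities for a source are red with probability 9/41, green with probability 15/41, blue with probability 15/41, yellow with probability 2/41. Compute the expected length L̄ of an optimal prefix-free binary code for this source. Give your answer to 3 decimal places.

1.902 bits/symbol

Repeatedly combine the two least-probable nodes; the expected code length is the sum of the merged weights.
merge 2/41 + 9/41 → 11/41
merge 11/41 + 15/41 → 26/41
merge 15/41 + 26/41 → 1
L = 11/41 + 26/41 + 1 = 78/41 ≈ 1.902 bits/symbol.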